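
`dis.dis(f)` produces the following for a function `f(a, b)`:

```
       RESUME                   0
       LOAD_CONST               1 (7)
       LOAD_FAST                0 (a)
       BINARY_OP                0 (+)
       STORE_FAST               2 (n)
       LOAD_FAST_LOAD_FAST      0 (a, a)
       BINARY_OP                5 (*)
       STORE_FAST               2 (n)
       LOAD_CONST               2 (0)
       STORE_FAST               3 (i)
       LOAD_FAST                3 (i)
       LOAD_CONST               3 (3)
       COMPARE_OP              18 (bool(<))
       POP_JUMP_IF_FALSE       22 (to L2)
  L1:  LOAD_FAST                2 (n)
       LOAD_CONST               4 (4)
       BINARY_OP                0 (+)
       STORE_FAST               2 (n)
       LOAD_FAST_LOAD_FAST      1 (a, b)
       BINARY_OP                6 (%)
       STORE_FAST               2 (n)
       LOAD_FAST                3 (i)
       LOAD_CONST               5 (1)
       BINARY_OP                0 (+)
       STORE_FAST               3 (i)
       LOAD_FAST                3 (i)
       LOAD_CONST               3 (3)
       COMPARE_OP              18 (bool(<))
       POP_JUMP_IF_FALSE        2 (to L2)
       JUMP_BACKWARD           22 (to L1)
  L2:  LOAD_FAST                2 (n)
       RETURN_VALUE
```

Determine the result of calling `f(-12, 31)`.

19

LOAD_CONST → push 7. Stack: [7]
LOAD_FAST a → push -12. Stack: [7, -12]
BINARY_OP + → 7 + -12 = -5. Stack: [-5]
STORE_FAST n → n=-5. Stack: []
LOAD_FAST_LOAD_FAST a,a → push -12,-12. Stack: [-12, -12]
BINARY_OP * → -12 * -12 = 144. Stack: [144]
STORE_FAST n → n=144. Stack: []
LOAD_CONST → push 0. Stack: [0]
STORE_FAST i → i=0. Stack: []
LOAD_FAST i → push 0. Stack: [0]
LOAD_CONST → push 3. Stack: [0, 3]
COMPARE_OP bool(<) → 0 vs 3 = True. Stack: [True]
POP_JUMP_IF_FALSE → pop True; no jump. Stack: []
LOAD_FAST n → push 144. Stack: [144]
LOAD_CONST → push 4. Stack: [144, 4]
BINARY_OP + → 144 + 4 = 148. Stack: [148]
STORE_FAST n → n=148. Stack: []
LOAD_FAST_LOAD_FAST a,b → push -12,31. Stack: [-12, 31]
BINARY_OP % → -12 % 31 = 19. Stack: [19]
STORE_FAST n → n=19. Stack: []
LOAD_FAST i → push 0. Stack: [0]
LOAD_CONST → push 1. Stack: [0, 1]
BINARY_OP + → 0 + 1 = 1. Stack: [1]
STORE_FAST i → i=1. Stack: []
LOAD_FAST i → push 1. Stack: [1]
LOAD_CONST → push 3. Stack: [1, 3]
COMPARE_OP bool(<) → 1 vs 3 = True. Stack: [True]
POP_JUMP_IF_FALSE → pop True; no jump. Stack: []
LOAD_FAST n → push 19. Stack: [19]
LOAD_CONST → push 4. Stack: [19, 4]
BINARY_OP + → 19 + 4 = 23. Stack: [23]
STORE_FAST n → n=23. Stack: []
LOAD_FAST_LOAD_FAST a,b → push -12,31. Stack: [-12, 31]
BINARY_OP % → -12 % 31 = 19. Stack: [19]
STORE_FAST n → n=19. Stack: []
LOAD_FAST i → push 1. Stack: [1]
LOAD_CONST → push 1. Stack: [1, 1]
BINARY_OP + → 1 + 1 = 2. Stack: [2]
STORE_FAST i → i=2. Stack: []
LOAD_FAST i → push 2. Stack: [2]
LOAD_CONST → push 3. Stack: [2, 3]
COMPARE_OP bool(<) → 2 vs 3 = True. Stack: [True]
POP_JUMP_IF_FALSE → pop True; no jump. Stack: []
LOAD_FAST n → push 19. Stack: [19]
LOAD_CONST → push 4. Stack: [19, 4]
BINARY_OP + → 19 + 4 = 23. Stack: [23]
STORE_FAST n → n=23. Stack: []
LOAD_FAST_LOAD_FAST a,b → push -12,31. Stack: [-12, 31]
BINARY_OP % → -12 % 31 = 19. Stack: [19]
STORE_FAST n → n=19. Stack: []
LOAD_FAST i → push 2. Stack: [2]
LOAD_CONST → push 1. Stack: [2, 1]
BINARY_OP + → 2 + 1 = 3. Stack: [3]
STORE_FAST i → i=3. Stack: []
LOAD_FAST i → push 3. Stack: [3]
LOAD_CONST → push 3. Stack: [3, 3]
COMPARE_OP bool(<) → 3 vs 3 = False. Stack: [False]
POP_JUMP_IF_FALSE → pop False; jump. Stack: []
LOAD_FAST n → push 19. Stack: [19]
RETURN_VALUE → return 19.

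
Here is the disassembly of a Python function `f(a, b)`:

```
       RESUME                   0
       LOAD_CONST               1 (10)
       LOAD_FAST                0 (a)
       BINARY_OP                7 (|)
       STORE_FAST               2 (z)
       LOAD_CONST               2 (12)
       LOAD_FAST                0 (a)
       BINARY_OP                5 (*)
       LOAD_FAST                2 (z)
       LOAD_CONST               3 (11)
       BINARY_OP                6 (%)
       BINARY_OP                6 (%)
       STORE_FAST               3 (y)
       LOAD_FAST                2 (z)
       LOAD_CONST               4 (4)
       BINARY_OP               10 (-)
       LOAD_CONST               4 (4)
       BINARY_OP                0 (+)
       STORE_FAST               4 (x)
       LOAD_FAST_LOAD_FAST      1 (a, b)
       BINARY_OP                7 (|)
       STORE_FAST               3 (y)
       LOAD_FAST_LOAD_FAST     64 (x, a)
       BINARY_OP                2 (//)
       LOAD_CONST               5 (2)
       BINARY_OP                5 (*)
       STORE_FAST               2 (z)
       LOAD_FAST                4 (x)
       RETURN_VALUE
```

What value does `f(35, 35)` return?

LOAD_CONST → push 10. Stack: [10]
LOAD_FAST a → push 35. Stack: [10, 35]
BINARY_OP | → 10 | 35 = 43. Stack: [43]
STORE_FAST z → z=43. Stack: []
LOAD_CONST → push 12. Stack: [12]
LOAD_FAST a → push 35. Stack: [12, 35]
BINARY_OP * → 12 * 35 = 420. Stack: [420]
LOAD_FAST z → push 43. Stack: [420, 43]
LOAD_CONST → push 11. Stack: [420, 43, 11]
BINARY_OP % → 43 % 11 = 10. Stack: [420, 10]
BINARY_OP % → 420 % 10 = 0. Stack: [0]
STORE_FAST y → y=0. Stack: []
LOAD_FAST z → push 43. Stack: [43]
LOAD_CONST → push 4. Stack: [43, 4]
BINARY_OP - → 43 - 4 = 39. Stack: [39]
LOAD_CONST → push 4. Stack: [39, 4]
BINARY_OP + → 39 + 4 = 43. Stack: [43]
STORE_FAST x → x=43. Stack: []
LOAD_FAST_LOAD_FAST a,b → push 35,35. Stack: [35, 35]
BINARY_OP | → 35 | 35 = 35. Stack: [35]
STORE_FAST y → y=35. Stack: []
LOAD_FAST_LOAD_FAST x,a → push 43,35. Stack: [43, 35]
BINARY_OP // → 43 // 35 = 1. Stack: [1]
LOAD_CONST → push 2. Stack: [1, 2]
BINARY_OP * → 1 * 2 = 2. Stack: [2]
STORE_FAST z → z=2. Stack: []
LOAD_FAST x → push 43. Stack: [43]
RETURN_VALUE → return 43.

43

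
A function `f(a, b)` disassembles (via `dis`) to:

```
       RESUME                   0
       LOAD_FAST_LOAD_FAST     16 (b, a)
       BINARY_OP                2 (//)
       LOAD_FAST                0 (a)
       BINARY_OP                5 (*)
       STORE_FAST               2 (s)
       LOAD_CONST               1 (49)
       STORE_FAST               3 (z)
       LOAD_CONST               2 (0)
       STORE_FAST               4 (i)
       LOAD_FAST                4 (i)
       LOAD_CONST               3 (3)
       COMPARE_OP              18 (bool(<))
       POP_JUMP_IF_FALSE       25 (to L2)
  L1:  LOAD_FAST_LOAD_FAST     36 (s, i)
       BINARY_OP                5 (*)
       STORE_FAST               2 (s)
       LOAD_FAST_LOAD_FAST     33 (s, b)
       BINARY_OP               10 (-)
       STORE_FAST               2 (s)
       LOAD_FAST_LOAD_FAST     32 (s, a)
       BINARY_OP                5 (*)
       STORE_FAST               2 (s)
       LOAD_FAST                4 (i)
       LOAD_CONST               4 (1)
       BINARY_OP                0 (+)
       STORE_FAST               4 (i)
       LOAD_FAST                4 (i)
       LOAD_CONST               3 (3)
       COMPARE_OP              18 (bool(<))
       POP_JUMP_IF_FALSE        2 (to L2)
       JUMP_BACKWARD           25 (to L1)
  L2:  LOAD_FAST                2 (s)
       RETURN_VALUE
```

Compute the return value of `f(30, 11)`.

-614130

LOAD_FAST_LOAD_FAST b,a → push 11,30
BINARY_OP // → 11 // 30 = 0
LOAD_FAST a → push 30
BINARY_OP * → 0 * 30 = 0
STORE_FAST s → s=0
LOAD_CONST → push 49
STORE_FAST z → z=49
LOAD_CONST → push 0
STORE_FAST i → i=0
LOAD_FAST i → push 0
LOAD_CONST → push 3
COMPARE_OP bool(<) → 0 vs 3 = True
POP_JUMP_IF_FALSE → pop True; no jump
LOAD_FAST_LOAD_FAST s,i → push 0,0
BINARY_OP * → 0 * 0 = 0
STORE_FAST s → s=0
LOAD_FAST_LOAD_FAST s,b → push 0,11
BINARY_OP - → 0 - 11 = -11
STORE_FAST s → s=-11
LOAD_FAST_LOAD_FAST s,a → push -11,30
BINARY_OP * → -11 * 30 = -330
STORE_FAST s → s=-330
LOAD_FAST i → push 0
LOAD_CONST → push 1
BINARY_OP + → 0 + 1 = 1
STORE_FAST i → i=1
LOAD_FAST i → push 1
LOAD_CONST → push 3
COMPARE_OP bool(<) → 1 vs 3 = True
POP_JUMP_IF_FALSE → pop True; no jump
LOAD_FAST_LOAD_FAST s,i → push -330,1
BINARY_OP * → -330 * 1 = -330
STORE_FAST s → s=-330
LOAD_FAST_LOAD_FAST s,b → push -330,11
BINARY_OP - → -330 - 11 = -341
STORE_FAST s → s=-341
LOAD_FAST_LOAD_FAST s,a → push -341,30
BINARY_OP * → -341 * 30 = -10230
STORE_FAST s → s=-10230
LOAD_FAST i → push 1
LOAD_CONST → push 1
BINARY_OP + → 1 + 1 = 2
STORE_FAST i → i=2
LOAD_FAST i → push 2
LOAD_CONST → push 3
COMPARE_OP bool(<) → 2 vs 3 = True
POP_JUMP_IF_FALSE → pop True; no jump
LOAD_FAST_LOAD_FAST s,i → push -10230,2
BINARY_OP * → -10230 * 2 = -20460
STORE_FAST s → s=-20460
LOAD_FAST_LOAD_FAST s,b → push -20460,11
BINARY_OP - → -20460 - 11 = -20471
STORE_FAST s → s=-20471
LOAD_FAST_LOAD_FAST s,a → push -20471,30
BINARY_OP * → -20471 * 30 = -614130
STORE_FAST s → s=-614130
LOAD_FAST i → push 2
LOAD_CONST → push 1
BINARY_OP + → 2 + 1 = 3
STORE_FAST i → i=3
LOAD_FAST i → push 3
LOAD_CONST → push 3
COMPARE_OP bool(<) → 3 vs 3 = False
POP_JUMP_IF_FALSE → pop False; jump
LOAD_FAST s → push -614130
RETURN_VALUE → return -614130.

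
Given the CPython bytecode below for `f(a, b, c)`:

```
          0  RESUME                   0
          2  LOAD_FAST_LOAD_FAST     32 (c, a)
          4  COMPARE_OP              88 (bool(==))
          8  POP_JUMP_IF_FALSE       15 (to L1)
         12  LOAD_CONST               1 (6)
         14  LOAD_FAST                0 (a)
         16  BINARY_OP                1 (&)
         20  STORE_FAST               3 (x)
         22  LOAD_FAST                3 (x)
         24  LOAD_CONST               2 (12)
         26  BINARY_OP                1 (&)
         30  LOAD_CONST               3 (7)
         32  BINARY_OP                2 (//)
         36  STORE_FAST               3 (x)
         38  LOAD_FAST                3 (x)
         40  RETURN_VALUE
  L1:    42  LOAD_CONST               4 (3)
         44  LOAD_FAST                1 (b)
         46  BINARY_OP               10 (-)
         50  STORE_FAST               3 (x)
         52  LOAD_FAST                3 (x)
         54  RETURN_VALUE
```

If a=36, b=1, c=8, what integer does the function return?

LOAD_FAST_LOAD_FAST c,a → push 8,36. Stack: [8, 36]
COMPARE_OP bool(==) → 8 vs 36 = False. Stack: [False]
POP_JUMP_IF_FALSE → pop False; jump. Stack: []
LOAD_CONST → push 3. Stack: [3]
LOAD_FAST b → push 1. Stack: [3, 1]
BINARY_OP - → 3 - 1 = 2. Stack: [2]
STORE_FAST x → x=2. Stack: []
LOAD_FAST x → push 2. Stack: [2]
RETURN_VALUE → return 2.

2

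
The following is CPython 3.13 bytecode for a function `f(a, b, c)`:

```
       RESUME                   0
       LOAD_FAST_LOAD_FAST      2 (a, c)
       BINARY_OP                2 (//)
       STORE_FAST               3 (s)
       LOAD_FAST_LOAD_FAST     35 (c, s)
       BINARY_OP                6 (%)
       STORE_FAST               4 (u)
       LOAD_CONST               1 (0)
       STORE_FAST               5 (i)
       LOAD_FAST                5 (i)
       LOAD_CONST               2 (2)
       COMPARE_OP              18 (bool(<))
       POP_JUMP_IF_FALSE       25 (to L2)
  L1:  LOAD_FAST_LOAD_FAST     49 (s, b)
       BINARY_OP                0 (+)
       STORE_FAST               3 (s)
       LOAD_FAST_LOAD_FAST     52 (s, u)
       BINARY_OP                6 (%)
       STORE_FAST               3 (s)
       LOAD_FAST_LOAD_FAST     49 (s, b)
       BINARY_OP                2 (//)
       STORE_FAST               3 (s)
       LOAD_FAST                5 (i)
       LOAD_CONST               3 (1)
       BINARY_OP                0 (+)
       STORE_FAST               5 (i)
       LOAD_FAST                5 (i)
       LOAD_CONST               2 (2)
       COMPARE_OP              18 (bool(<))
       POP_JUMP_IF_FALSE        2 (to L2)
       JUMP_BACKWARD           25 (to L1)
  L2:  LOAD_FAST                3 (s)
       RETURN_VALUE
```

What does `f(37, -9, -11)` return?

LOAD_FAST_LOAD_FAST a,c → push 37,-11. Stack: [37, -11]
BINARY_OP // → 37 // -11 = -4. Stack: [-4]
STORE_FAST s → s=-4. Stack: []
LOAD_FAST_LOAD_FAST c,s → push -11,-4. Stack: [-11, -4]
BINARY_OP % → -11 % -4 = -3. Stack: [-3]
STORE_FAST u → u=-3. Stack: []
LOAD_CONST → push 0. Stack: [0]
STORE_FAST i → i=0. Stack: []
LOAD_FAST i → push 0. Stack: [0]
LOAD_CONST → push 2. Stack: [0, 2]
COMPARE_OP bool(<) → 0 vs 2 = True. Stack: [True]
POP_JUMP_IF_FALSE → pop True; no jump. Stack: []
LOAD_FAST_LOAD_FAST s,b → push -4,-9. Stack: [-4, -9]
BINARY_OP + → -4 + -9 = -13. Stack: [-13]
STORE_FAST s → s=-13. Stack: []
LOAD_FAST_LOAD_FAST s,u → push -13,-3. Stack: [-13, -3]
BINARY_OP % → -13 % -3 = -1. Stack: [-1]
STORE_FAST s → s=-1. Stack: []
LOAD_FAST_LOAD_FAST s,b → push -1,-9. Stack: [-1, -9]
BINARY_OP // → -1 // -9 = 0. Stack: [0]
STORE_FAST s → s=0. Stack: []
LOAD_FAST i → push 0. Stack: [0]
LOAD_CONST → push 1. Stack: [0, 1]
BINARY_OP + → 0 + 1 = 1. Stack: [1]
STORE_FAST i → i=1. Stack: []
LOAD_FAST i → push 1. Stack: [1]
LOAD_CONST → push 2. Stack: [1, 2]
COMPARE_OP bool(<) → 1 vs 2 = True. Stack: [True]
POP_JUMP_IF_FALSE → pop True; no jump. Stack: []
LOAD_FAST_LOAD_FAST s,b → push 0,-9. Stack: [0, -9]
BINARY_OP + → 0 + -9 = -9. Stack: [-9]
STORE_FAST s → s=-9. Stack: []
LOAD_FAST_LOAD_FAST s,u → push -9,-3. Stack: [-9, -3]
BINARY_OP % → -9 % -3 = 0. Stack: [0]
STORE_FAST s → s=0. Stack: []
LOAD_FAST_LOAD_FAST s,b → push 0,-9. Stack: [0, -9]
BINARY_OP // → 0 // -9 = 0. Stack: [0]
STORE_FAST s → s=0. Stack: []
LOAD_FAST i → push 1. Stack: [1]
LOAD_CONST → push 1. Stack: [1, 1]
BINARY_OP + → 1 + 1 = 2. Stack: [2]
STORE_FAST i → i=2. Stack: []
LOAD_FAST i → push 2. Stack: [2]
LOAD_CONST → push 2. Stack: [2, 2]
COMPARE_OP bool(<) → 2 vs 2 = False. Stack: [False]
POP_JUMP_IF_FALSE → pop False; jump. Stack: []
LOAD_FAST s → push 0. Stack: [0]
RETURN_VALUE → return 0.

0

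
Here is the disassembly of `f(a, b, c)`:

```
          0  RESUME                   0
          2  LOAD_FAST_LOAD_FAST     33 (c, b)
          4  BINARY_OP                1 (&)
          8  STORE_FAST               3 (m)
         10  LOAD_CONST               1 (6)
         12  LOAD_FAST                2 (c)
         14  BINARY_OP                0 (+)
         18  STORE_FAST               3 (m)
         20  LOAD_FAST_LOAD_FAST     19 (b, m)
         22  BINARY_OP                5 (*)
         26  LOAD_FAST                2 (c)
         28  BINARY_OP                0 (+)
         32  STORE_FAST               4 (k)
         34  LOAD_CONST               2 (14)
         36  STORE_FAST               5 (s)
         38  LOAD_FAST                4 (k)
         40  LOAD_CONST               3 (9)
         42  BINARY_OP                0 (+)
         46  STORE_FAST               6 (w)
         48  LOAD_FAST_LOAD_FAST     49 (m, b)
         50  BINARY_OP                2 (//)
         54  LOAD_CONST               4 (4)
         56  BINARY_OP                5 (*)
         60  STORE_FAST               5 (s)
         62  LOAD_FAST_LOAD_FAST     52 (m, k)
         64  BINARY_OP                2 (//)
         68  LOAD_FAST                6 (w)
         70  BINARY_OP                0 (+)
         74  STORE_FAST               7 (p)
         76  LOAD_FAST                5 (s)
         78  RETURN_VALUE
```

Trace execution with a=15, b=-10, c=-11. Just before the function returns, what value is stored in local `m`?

-5

LOAD_FAST_LOAD_FAST c,b → push -11,-10. Stack: [-11, -10]
BINARY_OP & → -11 & -10 = -12. Stack: [-12]
STORE_FAST m → m=-12. Stack: []
LOAD_CONST → push 6. Stack: [6]
LOAD_FAST c → push -11. Stack: [6, -11]
BINARY_OP + → 6 + -11 = -5. Stack: [-5]
STORE_FAST m → m=-5. Stack: []
LOAD_FAST_LOAD_FAST b,m → push -10,-5. Stack: [-10, -5]
BINARY_OP * → -10 * -5 = 50. Stack: [50]
LOAD_FAST c → push -11. Stack: [50, -11]
BINARY_OP + → 50 + -11 = 39. Stack: [39]
STORE_FAST k → k=39. Stack: []
LOAD_CONST → push 14. Stack: [14]
STORE_FAST s → s=14. Stack: []
LOAD_FAST k → push 39. Stack: [39]
LOAD_CONST → push 9. Stack: [39, 9]
BINARY_OP + → 39 + 9 = 48. Stack: [48]
STORE_FAST w → w=48. Stack: []
LOAD_FAST_LOAD_FAST m,b → push -5,-10. Stack: [-5, -10]
BINARY_OP // → -5 // -10 = 0. Stack: [0]
LOAD_CONST → push 4. Stack: [0, 4]
BINARY_OP * → 0 * 4 = 0. Stack: [0]
STORE_FAST s → s=0. Stack: []
LOAD_FAST_LOAD_FAST m,k → push -5,39. Stack: [-5, 39]
BINARY_OP // → -5 // 39 = -1. Stack: [-1]
LOAD_FAST w → push 48. Stack: [-1, 48]
BINARY_OP + → -1 + 48 = 47. Stack: [47]
STORE_FAST p → p=47. Stack: []
LOAD_FAST s → push 0. Stack: [0]
RETURN_VALUE → return 0.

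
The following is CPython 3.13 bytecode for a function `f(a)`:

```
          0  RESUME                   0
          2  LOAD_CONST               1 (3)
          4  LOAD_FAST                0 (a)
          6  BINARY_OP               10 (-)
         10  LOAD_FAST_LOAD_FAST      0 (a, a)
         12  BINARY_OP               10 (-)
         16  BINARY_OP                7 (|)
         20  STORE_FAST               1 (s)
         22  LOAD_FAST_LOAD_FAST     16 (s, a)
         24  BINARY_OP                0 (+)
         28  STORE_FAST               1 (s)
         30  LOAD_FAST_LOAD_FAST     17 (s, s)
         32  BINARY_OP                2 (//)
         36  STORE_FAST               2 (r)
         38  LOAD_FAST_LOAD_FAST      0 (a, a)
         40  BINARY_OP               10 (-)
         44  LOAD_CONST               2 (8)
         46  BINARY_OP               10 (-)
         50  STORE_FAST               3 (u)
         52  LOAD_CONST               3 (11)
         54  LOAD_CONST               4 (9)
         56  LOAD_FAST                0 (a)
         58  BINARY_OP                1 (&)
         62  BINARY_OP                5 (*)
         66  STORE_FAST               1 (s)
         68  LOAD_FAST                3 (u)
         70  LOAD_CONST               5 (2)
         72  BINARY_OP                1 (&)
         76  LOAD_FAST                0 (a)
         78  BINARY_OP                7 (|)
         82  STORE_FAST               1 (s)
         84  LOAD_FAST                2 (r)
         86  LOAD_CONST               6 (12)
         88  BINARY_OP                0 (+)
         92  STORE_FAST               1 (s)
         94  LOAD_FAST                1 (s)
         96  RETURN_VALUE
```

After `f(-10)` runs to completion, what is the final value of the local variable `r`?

1

LOAD_CONST → push 3. Stack: [3]
LOAD_FAST a → push -10. Stack: [3, -10]
BINARY_OP - → 3 - -10 = 13. Stack: [13]
LOAD_FAST_LOAD_FAST a,a → push -10,-10. Stack: [13, -10, -10]
BINARY_OP - → -10 - -10 = 0. Stack: [13, 0]
BINARY_OP | → 13 | 0 = 13. Stack: [13]
STORE_FAST s → s=13. Stack: []
LOAD_FAST_LOAD_FAST s,a → push 13,-10. Stack: [13, -10]
BINARY_OP + → 13 + -10 = 3. Stack: [3]
STORE_FAST s → s=3. Stack: []
LOAD_FAST_LOAD_FAST s,s → push 3,3. Stack: [3, 3]
BINARY_OP // → 3 // 3 = 1. Stack: [1]
STORE_FAST r → r=1. Stack: []
LOAD_FAST_LOAD_FAST a,a → push -10,-10. Stack: [-10, -10]
BINARY_OP - → -10 - -10 = 0. Stack: [0]
LOAD_CONST → push 8. Stack: [0, 8]
BINARY_OP - → 0 - 8 = -8. Stack: [-8]
STORE_FAST u → u=-8. Stack: []
LOAD_CONST → push 11. Stack: [11]
LOAD_CONST → push 9. Stack: [11, 9]
LOAD_FAST a → push -10. Stack: [11, 9, -10]
BINARY_OP & → 9 & -10 = 0. Stack: [11, 0]
BINARY_OP * → 11 * 0 = 0. Stack: [0]
STORE_FAST s → s=0. Stack: []
LOAD_FAST u → push -8. Stack: [-8]
LOAD_CONST → push 2. Stack: [-8, 2]
BINARY_OP & → -8 & 2 = 0. Stack: [0]
LOAD_FAST a → push -10. Stack: [0, -10]
BINARY_OP | → 0 | -10 = -10. Stack: [-10]
STORE_FAST s → s=-10. Stack: []
LOAD_FAST r → push 1. Stack: [1]
LOAD_CONST → push 12. Stack: [1, 12]
BINARY_OP + → 1 + 12 = 13. Stack: [13]
STORE_FAST s → s=13. Stack: []
LOAD_FAST s → push 13. Stack: [13]
RETURN_VALUE → return 13.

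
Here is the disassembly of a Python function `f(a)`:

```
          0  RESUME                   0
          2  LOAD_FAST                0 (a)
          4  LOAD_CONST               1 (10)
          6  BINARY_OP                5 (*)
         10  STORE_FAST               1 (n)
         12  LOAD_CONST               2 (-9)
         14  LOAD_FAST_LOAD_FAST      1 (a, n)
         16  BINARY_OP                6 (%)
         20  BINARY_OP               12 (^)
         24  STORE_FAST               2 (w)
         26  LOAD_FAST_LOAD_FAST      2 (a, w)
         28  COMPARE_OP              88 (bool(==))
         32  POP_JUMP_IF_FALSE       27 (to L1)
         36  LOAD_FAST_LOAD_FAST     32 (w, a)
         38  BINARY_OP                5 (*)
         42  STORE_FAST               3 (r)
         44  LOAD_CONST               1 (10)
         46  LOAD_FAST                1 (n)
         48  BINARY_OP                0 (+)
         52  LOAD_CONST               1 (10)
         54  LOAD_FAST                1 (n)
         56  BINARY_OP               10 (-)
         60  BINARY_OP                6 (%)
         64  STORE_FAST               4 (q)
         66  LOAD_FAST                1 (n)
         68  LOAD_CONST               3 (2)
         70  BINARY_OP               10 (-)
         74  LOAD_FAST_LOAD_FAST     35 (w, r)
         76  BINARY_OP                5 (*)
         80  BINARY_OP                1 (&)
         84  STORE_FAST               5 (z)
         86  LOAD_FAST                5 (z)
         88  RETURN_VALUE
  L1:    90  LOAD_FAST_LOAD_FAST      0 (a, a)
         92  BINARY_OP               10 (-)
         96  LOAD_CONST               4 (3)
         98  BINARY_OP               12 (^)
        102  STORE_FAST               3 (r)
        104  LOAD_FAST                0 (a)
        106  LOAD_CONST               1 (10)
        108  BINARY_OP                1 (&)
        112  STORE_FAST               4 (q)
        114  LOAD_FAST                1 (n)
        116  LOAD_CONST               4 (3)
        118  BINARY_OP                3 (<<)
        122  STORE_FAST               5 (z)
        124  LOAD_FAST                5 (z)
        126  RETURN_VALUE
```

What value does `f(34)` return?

LOAD_FAST a → push 34. Stack: [34]
LOAD_CONST → push 10. Stack: [34, 10]
BINARY_OP * → 34 * 10 = 340. Stack: [340]
STORE_FAST n → n=340. Stack: []
LOAD_CONST → push -9. Stack: [-9]
LOAD_FAST_LOAD_FAST a,n → push 34,340. Stack: [-9, 34, 340]
BINARY_OP % → 34 % 340 = 34. Stack: [-9, 34]
BINARY_OP ^ → -9 ^ 34 = -43. Stack: [-43]
STORE_FAST w → w=-43. Stack: []
LOAD_FAST_LOAD_FAST a,w → push 34,-43. Stack: [34, -43]
COMPARE_OP bool(==) → 34 vs -43 = False. Stack: [False]
POP_JUMP_IF_FALSE → pop False; jump. Stack: []
LOAD_FAST_LOAD_FAST a,a → push 34,34. Stack: [34, 34]
BINARY_OP - → 34 - 34 = 0. Stack: [0]
LOAD_CONST → push 3. Stack: [0, 3]
BINARY_OP ^ → 0 ^ 3 = 3. Stack: [3]
STORE_FAST r → r=3. Stack: []
LOAD_FAST a → push 34. Stack: [34]
LOAD_CONST → push 10. Stack: [34, 10]
BINARY_OP & → 34 & 10 = 2. Stack: [2]
STORE_FAST q → q=2. Stack: []
LOAD_FAST n → push 340. Stack: [340]
LOAD_CONST → push 3. Stack: [340, 3]
BINARY_OP << → 340 << 3 = 2720. Stack: [2720]
STORE_FAST z → z=2720. Stack: []
LOAD_FAST z → push 2720. Stack: [2720]
RETURN_VALUE → return 2720.

2720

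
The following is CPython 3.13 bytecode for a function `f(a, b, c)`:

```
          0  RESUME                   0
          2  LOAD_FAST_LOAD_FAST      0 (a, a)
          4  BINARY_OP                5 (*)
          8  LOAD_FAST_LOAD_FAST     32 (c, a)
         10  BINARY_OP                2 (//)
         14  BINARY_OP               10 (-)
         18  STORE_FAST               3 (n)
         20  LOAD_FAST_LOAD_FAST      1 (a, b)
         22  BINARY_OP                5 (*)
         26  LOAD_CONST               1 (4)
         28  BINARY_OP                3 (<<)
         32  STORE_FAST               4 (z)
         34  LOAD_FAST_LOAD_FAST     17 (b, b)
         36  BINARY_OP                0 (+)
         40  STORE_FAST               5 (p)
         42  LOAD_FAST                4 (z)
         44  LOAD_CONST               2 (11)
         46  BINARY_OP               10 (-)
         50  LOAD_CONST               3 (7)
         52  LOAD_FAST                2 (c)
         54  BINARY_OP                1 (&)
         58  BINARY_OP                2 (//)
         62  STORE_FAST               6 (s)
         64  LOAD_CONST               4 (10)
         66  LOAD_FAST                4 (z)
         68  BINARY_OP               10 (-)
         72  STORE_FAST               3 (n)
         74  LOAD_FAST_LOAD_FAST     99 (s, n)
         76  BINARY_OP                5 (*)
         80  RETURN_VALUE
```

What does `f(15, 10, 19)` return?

LOAD_FAST_LOAD_FAST a,a → push 15,15. Stack: [15, 15]
BINARY_OP * → 15 * 15 = 225. Stack: [225]
LOAD_FAST_LOAD_FAST c,a → push 19,15. Stack: [225, 19, 15]
BINARY_OP // → 19 // 15 = 1. Stack: [225, 1]
BINARY_OP - → 225 - 1 = 224. Stack: [224]
STORE_FAST n → n=224. Stack: []
LOAD_FAST_LOAD_FAST a,b → push 15,10. Stack: [15, 10]
BINARY_OP * → 15 * 10 = 150. Stack: [150]
LOAD_CONST → push 4. Stack: [150, 4]
BINARY_OP << → 150 << 4 = 2400. Stack: [2400]
STORE_FAST z → z=2400. Stack: []
LOAD_FAST_LOAD_FAST b,b → push 10,10. Stack: [10, 10]
BINARY_OP + → 10 + 10 = 20. Stack: [20]
STORE_FAST p → p=20. Stack: []
LOAD_FAST z → push 2400. Stack: [2400]
LOAD_CONST → push 11. Stack: [2400, 11]
BINARY_OP - → 2400 - 11 = 2389. Stack: [2389]
LOAD_CONST → push 7. Stack: [2389, 7]
LOAD_FAST c → push 19. Stack: [2389, 7, 19]
BINARY_OP & → 7 & 19 = 3. Stack: [2389, 3]
BINARY_OP // → 2389 // 3 = 796. Stack: [796]
STORE_FAST s → s=796. Stack: []
LOAD_CONST → push 10. Stack: [10]
LOAD_FAST z → push 2400. Stack: [10, 2400]
BINARY_OP - → 10 - 2400 = -2390. Stack: [-2390]
STORE_FAST n → n=-2390. Stack: []
LOAD_FAST_LOAD_FAST s,n → push 796,-2390. Stack: [796, -2390]
BINARY_OP * → 796 * -2390 = -1902440. Stack: [-1902440]
RETURN_VALUE → return -1902440.

-1902440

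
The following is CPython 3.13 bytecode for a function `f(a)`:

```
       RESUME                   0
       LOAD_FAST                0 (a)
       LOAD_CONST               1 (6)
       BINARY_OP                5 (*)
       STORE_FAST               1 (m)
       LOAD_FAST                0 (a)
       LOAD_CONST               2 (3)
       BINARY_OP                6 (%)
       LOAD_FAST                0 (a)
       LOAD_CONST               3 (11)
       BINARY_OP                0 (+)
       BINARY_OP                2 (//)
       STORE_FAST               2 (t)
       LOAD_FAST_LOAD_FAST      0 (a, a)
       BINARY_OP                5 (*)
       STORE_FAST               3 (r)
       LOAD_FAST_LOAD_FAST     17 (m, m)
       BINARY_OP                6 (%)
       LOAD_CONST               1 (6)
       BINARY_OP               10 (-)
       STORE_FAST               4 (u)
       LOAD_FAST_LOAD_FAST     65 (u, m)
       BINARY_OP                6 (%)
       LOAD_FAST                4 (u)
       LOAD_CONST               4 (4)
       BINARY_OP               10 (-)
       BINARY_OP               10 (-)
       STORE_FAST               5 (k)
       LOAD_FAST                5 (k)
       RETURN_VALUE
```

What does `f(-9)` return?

4

LOAD_FAST a → push -9. Stack: [-9]
LOAD_CONST → push 6. Stack: [-9, 6]
BINARY_OP * → -9 * 6 = -54. Stack: [-54]
STORE_FAST m → m=-54. Stack: []
LOAD_FAST a → push -9. Stack: [-9]
LOAD_CONST → push 3. Stack: [-9, 3]
BINARY_OP % → -9 % 3 = 0. Stack: [0]
LOAD_FAST a → push -9. Stack: [0, -9]
LOAD_CONST → push 11. Stack: [0, -9, 11]
BINARY_OP + → -9 + 11 = 2. Stack: [0, 2]
BINARY_OP // → 0 // 2 = 0. Stack: [0]
STORE_FAST t → t=0. Stack: []
LOAD_FAST_LOAD_FAST a,a → push -9,-9. Stack: [-9, -9]
BINARY_OP * → -9 * -9 = 81. Stack: [81]
STORE_FAST r → r=81. Stack: []
LOAD_FAST_LOAD_FAST m,m → push -54,-54. Stack: [-54, -54]
BINARY_OP % → -54 % -54 = 0. Stack: [0]
LOAD_CONST → push 6. Stack: [0, 6]
BINARY_OP - → 0 - 6 = -6. Stack: [-6]
STORE_FAST u → u=-6. Stack: []
LOAD_FAST_LOAD_FAST u,m → push -6,-54. Stack: [-6, -54]
BINARY_OP % → -6 % -54 = -6. Stack: [-6]
LOAD_FAST u → push -6. Stack: [-6, -6]
LOAD_CONST → push 4. Stack: [-6, -6, 4]
BINARY_OP - → -6 - 4 = -10. Stack: [-6, -10]
BINARY_OP - → -6 - -10 = 4. Stack: [4]
STORE_FAST k → k=4. Stack: []
LOAD_FAST k → push 4. Stack: [4]
RETURN_VALUE → return 4.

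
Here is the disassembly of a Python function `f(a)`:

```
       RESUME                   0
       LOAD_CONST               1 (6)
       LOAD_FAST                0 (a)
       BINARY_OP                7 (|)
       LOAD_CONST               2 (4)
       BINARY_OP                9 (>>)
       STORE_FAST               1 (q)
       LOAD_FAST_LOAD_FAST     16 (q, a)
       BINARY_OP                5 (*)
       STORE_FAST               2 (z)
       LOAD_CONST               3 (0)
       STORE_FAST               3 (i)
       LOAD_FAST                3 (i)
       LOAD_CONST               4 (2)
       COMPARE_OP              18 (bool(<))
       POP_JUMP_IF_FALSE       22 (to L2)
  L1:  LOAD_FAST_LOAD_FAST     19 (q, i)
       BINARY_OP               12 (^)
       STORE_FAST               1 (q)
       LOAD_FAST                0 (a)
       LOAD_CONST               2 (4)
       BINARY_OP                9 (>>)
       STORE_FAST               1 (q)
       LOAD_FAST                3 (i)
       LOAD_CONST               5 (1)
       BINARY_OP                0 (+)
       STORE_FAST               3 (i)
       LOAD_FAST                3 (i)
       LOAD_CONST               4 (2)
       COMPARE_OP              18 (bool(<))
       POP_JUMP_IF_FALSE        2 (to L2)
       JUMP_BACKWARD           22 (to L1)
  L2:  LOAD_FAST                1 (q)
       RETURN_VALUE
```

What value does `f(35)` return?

2

LOAD_CONST → push 6. Stack: [6]
LOAD_FAST a → push 35. Stack: [6, 35]
BINARY_OP | → 6 | 35 = 39. Stack: [39]
LOAD_CONST → push 4. Stack: [39, 4]
BINARY_OP >> → 39 >> 4 = 2. Stack: [2]
STORE_FAST q → q=2. Stack: []
LOAD_FAST_LOAD_FAST q,a → push 2,35. Stack: [2, 35]
BINARY_OP * → 2 * 35 = 70. Stack: [70]
STORE_FAST z → z=70. Stack: []
LOAD_CONST → push 0. Stack: [0]
STORE_FAST i → i=0. Stack: []
LOAD_FAST i → push 0. Stack: [0]
LOAD_CONST → push 2. Stack: [0, 2]
COMPARE_OP bool(<) → 0 vs 2 = True. Stack: [True]
POP_JUMP_IF_FALSE → pop True; no jump. Stack: []
LOAD_FAST_LOAD_FAST q,i → push 2,0. Stack: [2, 0]
BINARY_OP ^ → 2 ^ 0 = 2. Stack: [2]
STORE_FAST q → q=2. Stack: []
LOAD_FAST a → push 35. Stack: [35]
LOAD_CONST → push 4. Stack: [35, 4]
BINARY_OP >> → 35 >> 4 = 2. Stack: [2]
STORE_FAST q → q=2. Stack: []
LOAD_FAST i → push 0. Stack: [0]
LOAD_CONST → push 1. Stack: [0, 1]
BINARY_OP + → 0 + 1 = 1. Stack: [1]
STORE_FAST i → i=1. Stack: []
LOAD_FAST i → push 1. Stack: [1]
LOAD_CONST → push 2. Stack: [1, 2]
COMPARE_OP bool(<) → 1 vs 2 = True. Stack: [True]
POP_JUMP_IF_FALSE → pop True; no jump. Stack: []
LOAD_FAST_LOAD_FAST q,i → push 2,1. Stack: [2, 1]
BINARY_OP ^ → 2 ^ 1 = 3. Stack: [3]
STORE_FAST q → q=3. Stack: []
LOAD_FAST a → push 35. Stack: [35]
LOAD_CONST → push 4. Stack: [35, 4]
BINARY_OP >> → 35 >> 4 = 2. Stack: [2]
STORE_FAST q → q=2. Stack: []
LOAD_FAST i → push 1. Stack: [1]
LOAD_CONST → push 1. Stack: [1, 1]
BINARY_OP + → 1 + 1 = 2. Stack: [2]
STORE_FAST i → i=2. Stack: []
LOAD_FAST i → push 2. Stack: [2]
LOAD_CONST → push 2. Stack: [2, 2]
COMPARE_OP bool(<) → 2 vs 2 = False. Stack: [False]
POP_JUMP_IF_FALSE → pop False; jump. Stack: []
LOAD_FAST q → push 2. Stack: [2]
RETURN_VALUE → return 2.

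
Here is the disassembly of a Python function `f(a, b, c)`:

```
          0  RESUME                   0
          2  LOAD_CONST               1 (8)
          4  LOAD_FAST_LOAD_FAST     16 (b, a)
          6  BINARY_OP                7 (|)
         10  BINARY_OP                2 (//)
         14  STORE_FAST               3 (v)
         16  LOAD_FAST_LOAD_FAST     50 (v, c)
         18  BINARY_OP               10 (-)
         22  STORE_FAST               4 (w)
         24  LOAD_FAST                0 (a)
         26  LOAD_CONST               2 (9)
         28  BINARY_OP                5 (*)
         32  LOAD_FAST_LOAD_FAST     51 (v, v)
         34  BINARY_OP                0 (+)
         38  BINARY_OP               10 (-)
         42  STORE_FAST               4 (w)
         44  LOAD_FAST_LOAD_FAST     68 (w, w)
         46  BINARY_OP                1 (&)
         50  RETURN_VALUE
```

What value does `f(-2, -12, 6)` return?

-10

LOAD_CONST → push 8. Stack: [8]
LOAD_FAST_LOAD_FAST b,a → push -12,-2. Stack: [8, -12, -2]
BINARY_OP | → -12 | -2 = -2. Stack: [8, -2]
BINARY_OP // → 8 // -2 = -4. Stack: [-4]
STORE_FAST v → v=-4. Stack: []
LOAD_FAST_LOAD_FAST v,c → push -4,6. Stack: [-4, 6]
BINARY_OP - → -4 - 6 = -10. Stack: [-10]
STORE_FAST w → w=-10. Stack: []
LOAD_FAST a → push -2. Stack: [-2]
LOAD_CONST → push 9. Stack: [-2, 9]
BINARY_OP * → -2 * 9 = -18. Stack: [-18]
LOAD_FAST_LOAD_FAST v,v → push -4,-4. Stack: [-18, -4, -4]
BINARY_OP + → -4 + -4 = -8. Stack: [-18, -8]
BINARY_OP - → -18 - -8 = -10. Stack: [-10]
STORE_FAST w → w=-10. Stack: []
LOAD_FAST_LOAD_FAST w,w → push -10,-10. Stack: [-10, -10]
BINARY_OP & → -10 & -10 = -10. Stack: [-10]
RETURN_VALUE → return -10.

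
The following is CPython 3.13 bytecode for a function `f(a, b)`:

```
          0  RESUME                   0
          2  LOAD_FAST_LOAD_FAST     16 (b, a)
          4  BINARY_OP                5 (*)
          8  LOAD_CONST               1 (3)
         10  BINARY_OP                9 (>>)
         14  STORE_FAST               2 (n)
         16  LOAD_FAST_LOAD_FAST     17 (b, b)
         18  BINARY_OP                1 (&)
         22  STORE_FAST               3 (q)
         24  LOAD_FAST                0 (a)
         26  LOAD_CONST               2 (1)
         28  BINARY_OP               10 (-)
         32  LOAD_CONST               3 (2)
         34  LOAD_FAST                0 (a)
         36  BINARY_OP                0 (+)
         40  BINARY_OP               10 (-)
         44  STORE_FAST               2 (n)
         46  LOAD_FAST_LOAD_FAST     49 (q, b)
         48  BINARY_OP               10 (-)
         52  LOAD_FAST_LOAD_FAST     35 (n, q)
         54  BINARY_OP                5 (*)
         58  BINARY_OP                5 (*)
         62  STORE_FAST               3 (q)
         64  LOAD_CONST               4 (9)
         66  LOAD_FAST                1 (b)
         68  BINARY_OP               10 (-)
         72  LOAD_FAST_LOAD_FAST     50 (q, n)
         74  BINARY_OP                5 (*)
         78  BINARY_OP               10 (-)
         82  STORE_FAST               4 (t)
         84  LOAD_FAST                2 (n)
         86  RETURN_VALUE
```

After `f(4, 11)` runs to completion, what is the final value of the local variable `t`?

LOAD_FAST_LOAD_FAST b,a → push 11,4. Stack: [11, 4]
BINARY_OP * → 11 * 4 = 44. Stack: [44]
LOAD_CONST → push 3. Stack: [44, 3]
BINARY_OP >> → 44 >> 3 = 5. Stack: [5]
STORE_FAST n → n=5. Stack: []
LOAD_FAST_LOAD_FAST b,b → push 11,11. Stack: [11, 11]
BINARY_OP & → 11 & 11 = 11. Stack: [11]
STORE_FAST q → q=11. Stack: []
LOAD_FAST a → push 4. Stack: [4]
LOAD_CONST → push 1. Stack: [4, 1]
BINARY_OP - → 4 - 1 = 3. Stack: [3]
LOAD_CONST → push 2. Stack: [3, 2]
LOAD_FAST a → push 4. Stack: [3, 2, 4]
BINARY_OP + → 2 + 4 = 6. Stack: [3, 6]
BINARY_OP - → 3 - 6 = -3. Stack: [-3]
STORE_FAST n → n=-3. Stack: []
LOAD_FAST_LOAD_FAST q,b → push 11,11. Stack: [11, 11]
BINARY_OP - → 11 - 11 = 0. Stack: [0]
LOAD_FAST_LOAD_FAST n,q → push -3,11. Stack: [0, -3, 11]
BINARY_OP * → -3 * 11 = -33. Stack: [0, -33]
BINARY_OP * → 0 * -33 = 0. Stack: [0]
STORE_FAST q → q=0. Stack: []
LOAD_CONST → push 9. Stack: [9]
LOAD_FAST b → push 11. Stack: [9, 11]
BINARY_OP - → 9 - 11 = -2. Stack: [-2]
LOAD_FAST_LOAD_FAST q,n → push 0,-3. Stack: [-2, 0, -3]
BINARY_OP * → 0 * -3 = 0. Stack: [-2, 0]
BINARY_OP - → -2 - 0 = -2. Stack: [-2]
STORE_FAST t → t=-2. Stack: []
LOAD_FAST n → push -3. Stack: [-3]
RETURN_VALUE → return -3.

-2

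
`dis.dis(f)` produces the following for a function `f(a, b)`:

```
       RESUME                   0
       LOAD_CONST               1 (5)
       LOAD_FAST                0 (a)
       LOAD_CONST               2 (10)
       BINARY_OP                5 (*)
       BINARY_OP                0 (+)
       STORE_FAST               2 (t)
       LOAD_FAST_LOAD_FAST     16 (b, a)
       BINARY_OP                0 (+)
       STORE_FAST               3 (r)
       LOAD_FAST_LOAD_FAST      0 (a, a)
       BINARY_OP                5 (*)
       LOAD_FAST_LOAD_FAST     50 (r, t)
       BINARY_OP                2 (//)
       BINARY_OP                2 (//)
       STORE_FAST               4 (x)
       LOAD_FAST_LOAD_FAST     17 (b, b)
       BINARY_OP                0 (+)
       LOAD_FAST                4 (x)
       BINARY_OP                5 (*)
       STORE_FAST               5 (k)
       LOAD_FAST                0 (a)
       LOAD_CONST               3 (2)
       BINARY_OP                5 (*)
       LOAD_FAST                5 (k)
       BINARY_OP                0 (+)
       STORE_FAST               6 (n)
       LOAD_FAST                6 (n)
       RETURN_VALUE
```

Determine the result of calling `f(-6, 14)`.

LOAD_CONST → push 5. Stack: [5]
LOAD_FAST a → push -6. Stack: [5, -6]
LOAD_CONST → push 10. Stack: [5, -6, 10]
BINARY_OP * → -6 * 10 = -60. Stack: [5, -60]
BINARY_OP + → 5 + -60 = -55. Stack: [-55]
STORE_FAST t → t=-55. Stack: []
LOAD_FAST_LOAD_FAST b,a → push 14,-6. Stack: [14, -6]
BINARY_OP + → 14 + -6 = 8. Stack: [8]
STORE_FAST r → r=8. Stack: []
LOAD_FAST_LOAD_FAST a,a → push -6,-6. Stack: [-6, -6]
BINARY_OP * → -6 * -6 = 36. Stack: [36]
LOAD_FAST_LOAD_FAST r,t → push 8,-55. Stack: [36, 8, -55]
BINARY_OP // → 8 // -55 = -1. Stack: [36, -1]
BINARY_OP // → 36 // -1 = -36. Stack: [-36]
STORE_FAST x → x=-36. Stack: []
LOAD_FAST_LOAD_FAST b,b → push 14,14. Stack: [14, 14]
BINARY_OP + → 14 + 14 = 28. Stack: [28]
LOAD_FAST x → push -36. Stack: [28, -36]
BINARY_OP * → 28 * -36 = -1008. Stack: [-1008]
STORE_FAST k → k=-1008. Stack: []
LOAD_FAST a → push -6. Stack: [-6]
LOAD_CONST → push 2. Stack: [-6, 2]
BINARY_OP * → -6 * 2 = -12. Stack: [-12]
LOAD_FAST k → push -1008. Stack: [-12, -1008]
BINARY_OP + → -12 + -1008 = -1020. Stack: [-1020]
STORE_FAST n → n=-1020. Stack: []
LOAD_FAST n → push -1020. Stack: [-1020]
RETURN_VALUE → return -1020.

-1020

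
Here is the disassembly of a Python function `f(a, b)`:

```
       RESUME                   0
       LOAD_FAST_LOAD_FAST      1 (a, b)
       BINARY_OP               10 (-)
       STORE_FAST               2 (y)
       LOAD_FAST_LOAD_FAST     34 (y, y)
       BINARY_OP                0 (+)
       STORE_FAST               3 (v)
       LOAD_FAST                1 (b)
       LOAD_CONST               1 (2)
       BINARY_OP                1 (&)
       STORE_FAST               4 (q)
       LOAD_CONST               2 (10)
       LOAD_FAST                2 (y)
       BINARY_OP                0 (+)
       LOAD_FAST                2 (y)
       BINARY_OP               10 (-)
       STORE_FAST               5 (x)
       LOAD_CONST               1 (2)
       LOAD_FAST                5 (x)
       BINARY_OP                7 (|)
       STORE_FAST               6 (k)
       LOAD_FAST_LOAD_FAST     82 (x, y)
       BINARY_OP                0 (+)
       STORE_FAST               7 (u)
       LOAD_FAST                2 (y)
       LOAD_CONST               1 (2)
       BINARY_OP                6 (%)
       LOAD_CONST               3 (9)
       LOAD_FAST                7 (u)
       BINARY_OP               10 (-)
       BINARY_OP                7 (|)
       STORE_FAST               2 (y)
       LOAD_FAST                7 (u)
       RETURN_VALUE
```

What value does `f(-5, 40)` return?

LOAD_FAST_LOAD_FAST a,b → push -5,40. Stack: [-5, 40]
BINARY_OP - → -5 - 40 = -45. Stack: [-45]
STORE_FAST y → y=-45. Stack: []
LOAD_FAST_LOAD_FAST y,y → push -45,-45. Stack: [-45, -45]
BINARY_OP + → -45 + -45 = -90. Stack: [-90]
STORE_FAST v → v=-90. Stack: []
LOAD_FAST b → push 40. Stack: [40]
LOAD_CONST → push 2. Stack: [40, 2]
BINARY_OP & → 40 & 2 = 0. Stack: [0]
STORE_FAST q → q=0. Stack: []
LOAD_CONST → push 10. Stack: [10]
LOAD_FAST y → push -45. Stack: [10, -45]
BINARY_OP + → 10 + -45 = -35. Stack: [-35]
LOAD_FAST y → push -45. Stack: [-35, -45]
BINARY_OP - → -35 - -45 = 10. Stack: [10]
STORE_FAST x → x=10. Stack: []
LOAD_CONST → push 2. Stack: [2]
LOAD_FAST x → push 10. Stack: [2, 10]
BINARY_OP | → 2 | 10 = 10. Stack: [10]
STORE_FAST k → k=10. Stack: []
LOAD_FAST_LOAD_FAST x,y → push 10,-45. Stack: [10, -45]
BINARY_OP + → 10 + -45 = -35. Stack: [-35]
STORE_FAST u → u=-35. Stack: []
LOAD_FAST y → push -45. Stack: [-45]
LOAD_CONST → push 2. Stack: [-45, 2]
BINARY_OP % → -45 % 2 = 1. Stack: [1]
LOAD_CONST → push 9. Stack: [1, 9]
LOAD_FAST u → push -35. Stack: [1, 9, -35]
BINARY_OP - → 9 - -35 = 44. Stack: [1, 44]
BINARY_OP | → 1 | 44 = 45. Stack: [45]
STORE_FAST y → y=45. Stack: []
LOAD_FAST u → push -35. Stack: [-35]
RETURN_VALUE → return -35.

-35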